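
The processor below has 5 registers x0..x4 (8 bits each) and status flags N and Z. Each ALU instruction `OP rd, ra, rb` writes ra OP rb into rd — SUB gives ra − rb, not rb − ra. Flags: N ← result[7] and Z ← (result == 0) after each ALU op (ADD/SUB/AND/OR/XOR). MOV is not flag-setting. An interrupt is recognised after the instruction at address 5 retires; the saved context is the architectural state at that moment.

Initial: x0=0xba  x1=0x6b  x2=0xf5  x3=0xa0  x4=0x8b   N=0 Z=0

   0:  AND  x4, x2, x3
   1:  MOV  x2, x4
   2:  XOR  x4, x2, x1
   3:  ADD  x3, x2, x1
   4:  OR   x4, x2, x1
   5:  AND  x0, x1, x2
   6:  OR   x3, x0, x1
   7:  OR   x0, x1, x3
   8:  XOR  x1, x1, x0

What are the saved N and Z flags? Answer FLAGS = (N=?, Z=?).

FLAGS = (N=0, Z=0)

after  0: x0=0xba x1=0x6b x2=0xf5 x3=0xa0 x4=0xa0  N=1 Z=0
after  1: x0=0xba x1=0x6b x2=0xa0 x3=0xa0 x4=0xa0  N=1 Z=0
after  2: x0=0xba x1=0x6b x2=0xa0 x3=0xa0 x4=0xcb  N=1 Z=0
after  3: x0=0xba x1=0x6b x2=0xa0 x3=0x0b x4=0xcb  N=0 Z=0
after  4: x0=0xba x1=0x6b x2=0xa0 x3=0x0b x4=0xeb  N=1 Z=0
after  5: x0=0x20 x1=0x6b x2=0xa0 x3=0x0b x4=0xeb  N=0 Z=0
-- IRQ taken; context saved, return-PC = 6 --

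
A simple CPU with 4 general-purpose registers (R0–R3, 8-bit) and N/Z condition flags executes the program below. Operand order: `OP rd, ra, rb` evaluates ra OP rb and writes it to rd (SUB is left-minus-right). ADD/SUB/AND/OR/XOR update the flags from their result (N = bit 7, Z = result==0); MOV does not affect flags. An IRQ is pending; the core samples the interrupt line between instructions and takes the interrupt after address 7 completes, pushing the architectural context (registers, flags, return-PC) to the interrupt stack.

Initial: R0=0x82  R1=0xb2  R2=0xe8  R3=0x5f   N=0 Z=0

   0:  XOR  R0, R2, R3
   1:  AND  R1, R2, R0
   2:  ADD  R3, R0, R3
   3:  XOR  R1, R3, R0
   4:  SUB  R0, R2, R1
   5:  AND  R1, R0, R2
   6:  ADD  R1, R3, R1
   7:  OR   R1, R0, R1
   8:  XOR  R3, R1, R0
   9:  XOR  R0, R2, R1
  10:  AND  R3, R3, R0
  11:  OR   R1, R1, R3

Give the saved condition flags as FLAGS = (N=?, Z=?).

after  0: R0=0xb7 R1=0xb2 R2=0xe8 R3=0x5f  N=1 Z=0
after  1: R0=0xb7 R1=0xa0 R2=0xe8 R3=0x5f  N=1 Z=0
after  2: R0=0xb7 R1=0xa0 R2=0xe8 R3=0x16  N=0 Z=0
after  3: R0=0xb7 R1=0xa1 R2=0xe8 R3=0x16  N=1 Z=0
after  4: R0=0x47 R1=0xa1 R2=0xe8 R3=0x16  N=0 Z=0
after  5: R0=0x47 R1=0x40 R2=0xe8 R3=0x16  N=0 Z=0
after  6: R0=0x47 R1=0x56 R2=0xe8 R3=0x16  N=0 Z=0
after  7: R0=0x47 R1=0x57 R2=0xe8 R3=0x16  N=0 Z=0
-- IRQ taken; context saved, return-PC = 8 --

FLAGS = (N=0, Z=0)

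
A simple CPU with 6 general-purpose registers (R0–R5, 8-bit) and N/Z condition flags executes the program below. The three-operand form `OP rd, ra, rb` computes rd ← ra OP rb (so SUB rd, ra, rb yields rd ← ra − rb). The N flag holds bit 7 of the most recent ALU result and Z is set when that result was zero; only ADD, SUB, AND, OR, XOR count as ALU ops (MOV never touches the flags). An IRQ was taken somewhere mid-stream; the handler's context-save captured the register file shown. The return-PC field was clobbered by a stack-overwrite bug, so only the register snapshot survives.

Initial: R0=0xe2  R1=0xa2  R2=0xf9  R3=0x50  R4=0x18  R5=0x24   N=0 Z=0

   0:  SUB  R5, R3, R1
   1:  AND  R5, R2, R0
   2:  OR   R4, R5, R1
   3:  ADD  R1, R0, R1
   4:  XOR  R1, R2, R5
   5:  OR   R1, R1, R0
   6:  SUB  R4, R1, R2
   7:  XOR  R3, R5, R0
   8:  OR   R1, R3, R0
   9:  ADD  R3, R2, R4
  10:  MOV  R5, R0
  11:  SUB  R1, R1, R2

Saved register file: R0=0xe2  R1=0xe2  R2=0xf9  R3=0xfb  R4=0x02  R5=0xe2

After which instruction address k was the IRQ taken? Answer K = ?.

after  0: R0=0xe2 R1=0xa2 R2=0xf9 R3=0x50 R4=0x18 R5=0xae  N=1 Z=0
after  1: R0=0xe2 R1=0xa2 R2=0xf9 R3=0x50 R4=0x18 R5=0xe0  N=1 Z=0
after  2: R0=0xe2 R1=0xa2 R2=0xf9 R3=0x50 R4=0xe2 R5=0xe0  N=1 Z=0
after  3: R0=0xe2 R1=0x84 R2=0xf9 R3=0x50 R4=0xe2 R5=0xe0  N=1 Z=0
after  4: R0=0xe2 R1=0x19 R2=0xf9 R3=0x50 R4=0xe2 R5=0xe0  N=0 Z=0
after  5: R0=0xe2 R1=0xfb R2=0xf9 R3=0x50 R4=0xe2 R5=0xe0  N=1 Z=0
after  6: R0=0xe2 R1=0xfb R2=0xf9 R3=0x50 R4=0x02 R5=0xe0  N=0 Z=0
after  7: R0=0xe2 R1=0xfb R2=0xf9 R3=0x02 R4=0x02 R5=0xe0  N=0 Z=0
after  8: R0=0xe2 R1=0xe2 R2=0xf9 R3=0x02 R4=0x02 R5=0xe0  N=1 Z=0
after  9: R0=0xe2 R1=0xe2 R2=0xf9 R3=0xfb R4=0x02 R5=0xe0  N=1 Z=0
after 10: R0=0xe2 R1=0xe2 R2=0xf9 R3=0xfb R4=0x02 R5=0xe2  N=1 Z=0
-- IRQ taken; context saved, return-PC = 11 --

K = 10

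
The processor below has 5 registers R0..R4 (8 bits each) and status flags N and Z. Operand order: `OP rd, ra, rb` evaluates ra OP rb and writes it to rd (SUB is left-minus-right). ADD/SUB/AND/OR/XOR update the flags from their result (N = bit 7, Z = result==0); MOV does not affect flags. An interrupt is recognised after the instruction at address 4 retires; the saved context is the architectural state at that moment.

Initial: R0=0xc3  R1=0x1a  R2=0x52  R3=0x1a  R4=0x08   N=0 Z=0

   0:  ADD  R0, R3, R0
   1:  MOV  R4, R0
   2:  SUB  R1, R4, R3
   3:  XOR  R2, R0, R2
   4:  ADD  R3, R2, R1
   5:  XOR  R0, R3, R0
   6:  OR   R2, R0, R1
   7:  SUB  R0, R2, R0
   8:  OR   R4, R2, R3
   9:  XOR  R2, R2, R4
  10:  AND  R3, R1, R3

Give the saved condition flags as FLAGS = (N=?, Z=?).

after  0: R0=0xdd R1=0x1a R2=0x52 R3=0x1a R4=0x08  N=1 Z=0
after  1: R0=0xdd R1=0x1a R2=0x52 R3=0x1a R4=0xdd  N=1 Z=0
after  2: R0=0xdd R1=0xc3 R2=0x52 R3=0x1a R4=0xdd  N=1 Z=0
after  3: R0=0xdd R1=0xc3 R2=0x8f R3=0x1a R4=0xdd  N=1 Z=0
after  4: R0=0xdd R1=0xc3 R2=0x8f R3=0x52 R4=0xdd  N=0 Z=0
-- IRQ taken; context saved, return-PC = 5 --

FLAGS = (N=0, Z=0)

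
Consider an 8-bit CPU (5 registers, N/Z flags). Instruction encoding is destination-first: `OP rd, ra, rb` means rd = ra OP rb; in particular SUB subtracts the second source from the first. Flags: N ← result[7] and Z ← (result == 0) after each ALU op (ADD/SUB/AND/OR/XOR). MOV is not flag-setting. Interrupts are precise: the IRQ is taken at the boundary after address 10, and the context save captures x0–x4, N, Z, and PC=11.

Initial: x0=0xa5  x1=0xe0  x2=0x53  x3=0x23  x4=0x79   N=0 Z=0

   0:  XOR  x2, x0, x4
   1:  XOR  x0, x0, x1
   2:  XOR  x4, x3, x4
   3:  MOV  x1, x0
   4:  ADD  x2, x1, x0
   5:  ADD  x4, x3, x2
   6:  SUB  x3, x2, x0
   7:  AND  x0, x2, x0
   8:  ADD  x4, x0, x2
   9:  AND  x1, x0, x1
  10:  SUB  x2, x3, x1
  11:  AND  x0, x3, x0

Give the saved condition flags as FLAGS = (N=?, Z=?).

after  0: x0=0xa5 x1=0xe0 x2=0xdc x3=0x23 x4=0x79  N=1 Z=0
after  1: x0=0x45 x1=0xe0 x2=0xdc x3=0x23 x4=0x79  N=0 Z=0
after  2: x0=0x45 x1=0xe0 x2=0xdc x3=0x23 x4=0x5a  N=0 Z=0
after  3: x0=0x45 x1=0x45 x2=0xdc x3=0x23 x4=0x5a  N=0 Z=0
after  4: x0=0x45 x1=0x45 x2=0x8a x3=0x23 x4=0x5a  N=1 Z=0
after  5: x0=0x45 x1=0x45 x2=0x8a x3=0x23 x4=0xad  N=1 Z=0
after  6: x0=0x45 x1=0x45 x2=0x8a x3=0x45 x4=0xad  N=0 Z=0
after  7: x0=0x00 x1=0x45 x2=0x8a x3=0x45 x4=0xad  N=0 Z=1
after  8: x0=0x00 x1=0x45 x2=0x8a x3=0x45 x4=0x8a  N=1 Z=0
after  9: x0=0x00 x1=0x00 x2=0x8a x3=0x45 x4=0x8a  N=0 Z=1
after 10: x0=0x00 x1=0x00 x2=0x45 x3=0x45 x4=0x8a  N=0 Z=0
-- IRQ taken; context saved, return-PC = 11 --

FLAGS = (N=0, Z=0)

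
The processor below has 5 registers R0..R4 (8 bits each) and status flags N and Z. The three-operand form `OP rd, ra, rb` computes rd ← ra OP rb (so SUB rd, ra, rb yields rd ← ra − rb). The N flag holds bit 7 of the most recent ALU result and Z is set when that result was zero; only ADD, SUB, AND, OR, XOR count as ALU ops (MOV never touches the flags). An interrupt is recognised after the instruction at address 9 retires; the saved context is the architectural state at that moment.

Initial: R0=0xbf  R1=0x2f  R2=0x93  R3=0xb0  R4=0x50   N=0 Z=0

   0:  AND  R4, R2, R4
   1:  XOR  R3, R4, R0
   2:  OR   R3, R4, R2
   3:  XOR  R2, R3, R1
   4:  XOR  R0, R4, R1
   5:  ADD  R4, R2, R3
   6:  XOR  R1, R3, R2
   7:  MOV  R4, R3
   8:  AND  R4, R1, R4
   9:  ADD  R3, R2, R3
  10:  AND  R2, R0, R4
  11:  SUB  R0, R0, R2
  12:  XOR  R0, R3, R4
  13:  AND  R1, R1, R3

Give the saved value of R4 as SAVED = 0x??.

SAVED = 0x03

after  0: R0=0xbf R1=0x2f R2=0x93 R3=0xb0 R4=0x10  N=0 Z=0
after  1: R0=0xbf R1=0x2f R2=0x93 R3=0xaf R4=0x10  N=1 Z=0
after  2: R0=0xbf R1=0x2f R2=0x93 R3=0x93 R4=0x10  N=1 Z=0
after  3: R0=0xbf R1=0x2f R2=0xbc R3=0x93 R4=0x10  N=1 Z=0
after  4: R0=0x3f R1=0x2f R2=0xbc R3=0x93 R4=0x10  N=0 Z=0
after  5: R0=0x3f R1=0x2f R2=0xbc R3=0x93 R4=0x4f  N=0 Z=0
after  6: R0=0x3f R1=0x2f R2=0xbc R3=0x93 R4=0x4f  N=0 Z=0
after  7: R0=0x3f R1=0x2f R2=0xbc R3=0x93 R4=0x93  N=0 Z=0
after  8: R0=0x3f R1=0x2f R2=0xbc R3=0x93 R4=0x03  N=0 Z=0
after  9: R0=0x3f R1=0x2f R2=0xbc R3=0x4f R4=0x03  N=0 Z=0
-- IRQ taken; context saved, return-PC = 10 --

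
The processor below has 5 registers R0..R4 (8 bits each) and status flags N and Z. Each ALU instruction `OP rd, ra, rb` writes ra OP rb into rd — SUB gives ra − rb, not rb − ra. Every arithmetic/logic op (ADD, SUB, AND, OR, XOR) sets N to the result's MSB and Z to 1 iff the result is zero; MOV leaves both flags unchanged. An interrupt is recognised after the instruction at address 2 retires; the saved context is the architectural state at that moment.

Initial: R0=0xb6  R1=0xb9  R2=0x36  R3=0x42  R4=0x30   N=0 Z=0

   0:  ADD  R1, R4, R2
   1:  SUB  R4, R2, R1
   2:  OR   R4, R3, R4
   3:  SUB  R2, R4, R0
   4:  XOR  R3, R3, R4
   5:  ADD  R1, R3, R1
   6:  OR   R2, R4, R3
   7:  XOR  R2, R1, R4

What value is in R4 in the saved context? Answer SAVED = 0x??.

SAVED = 0xd2

after  0: R0=0xb6 R1=0x66 R2=0x36 R3=0x42 R4=0x30  N=0 Z=0
after  1: R0=0xb6 R1=0x66 R2=0x36 R3=0x42 R4=0xd0  N=1 Z=0
after  2: R0=0xb6 R1=0x66 R2=0x36 R3=0x42 R4=0xd2  N=1 Z=0
-- IRQ taken; context saved, return-PC = 3 --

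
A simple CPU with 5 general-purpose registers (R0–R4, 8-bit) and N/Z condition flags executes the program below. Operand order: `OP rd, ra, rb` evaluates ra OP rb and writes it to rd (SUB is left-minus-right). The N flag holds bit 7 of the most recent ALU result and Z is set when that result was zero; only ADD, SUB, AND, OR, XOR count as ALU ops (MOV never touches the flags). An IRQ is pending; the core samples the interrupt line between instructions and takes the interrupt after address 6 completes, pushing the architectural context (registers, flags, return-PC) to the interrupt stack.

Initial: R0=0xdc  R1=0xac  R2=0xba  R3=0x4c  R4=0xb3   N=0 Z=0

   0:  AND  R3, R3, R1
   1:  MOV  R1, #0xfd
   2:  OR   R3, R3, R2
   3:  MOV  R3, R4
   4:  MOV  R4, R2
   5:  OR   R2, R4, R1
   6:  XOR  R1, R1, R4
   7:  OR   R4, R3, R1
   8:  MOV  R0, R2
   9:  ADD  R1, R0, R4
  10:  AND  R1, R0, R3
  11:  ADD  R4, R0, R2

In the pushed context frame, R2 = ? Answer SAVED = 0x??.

SAVED = 0xff

after  0: R0=0xdc R1=0xac R2=0xba R3=0x0c R4=0xb3  N=0 Z=0
after  1: R0=0xdc R1=0xfd R2=0xba R3=0x0c R4=0xb3  N=0 Z=0
after  2: R0=0xdc R1=0xfd R2=0xba R3=0xbe R4=0xb3  N=1 Z=0
after  3: R0=0xdc R1=0xfd R2=0xba R3=0xb3 R4=0xb3  N=1 Z=0
after  4: R0=0xdc R1=0xfd R2=0xba R3=0xb3 R4=0xba  N=1 Z=0
after  5: R0=0xdc R1=0xfd R2=0xff R3=0xb3 R4=0xba  N=1 Z=0
after  6: R0=0xdc R1=0x47 R2=0xff R3=0xb3 R4=0xba  N=0 Z=0
-- IRQ taken; context saved, return-PC = 7 --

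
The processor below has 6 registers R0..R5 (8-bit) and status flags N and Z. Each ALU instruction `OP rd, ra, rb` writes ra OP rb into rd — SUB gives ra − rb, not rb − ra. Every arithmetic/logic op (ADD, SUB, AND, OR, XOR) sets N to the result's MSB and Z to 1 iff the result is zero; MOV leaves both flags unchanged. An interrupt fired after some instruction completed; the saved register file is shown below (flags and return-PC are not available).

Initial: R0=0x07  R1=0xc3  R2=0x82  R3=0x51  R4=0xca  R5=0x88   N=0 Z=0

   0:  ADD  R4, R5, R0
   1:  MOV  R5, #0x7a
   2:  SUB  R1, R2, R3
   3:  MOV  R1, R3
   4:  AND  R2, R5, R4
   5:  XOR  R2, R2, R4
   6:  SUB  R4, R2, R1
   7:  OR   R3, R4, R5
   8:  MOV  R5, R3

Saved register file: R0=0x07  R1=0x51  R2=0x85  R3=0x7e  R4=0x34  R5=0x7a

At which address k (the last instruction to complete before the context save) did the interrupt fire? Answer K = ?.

after  0: R0=0x07 R1=0xc3 R2=0x82 R3=0x51 R4=0x8f R5=0x88  N=1 Z=0
after  1: R0=0x07 R1=0xc3 R2=0x82 R3=0x51 R4=0x8f R5=0x7a  N=1 Z=0
after  2: R0=0x07 R1=0x31 R2=0x82 R3=0x51 R4=0x8f R5=0x7a  N=0 Z=0
after  3: R0=0x07 R1=0x51 R2=0x82 R3=0x51 R4=0x8f R5=0x7a  N=0 Z=0
after  4: R0=0x07 R1=0x51 R2=0x0a R3=0x51 R4=0x8f R5=0x7a  N=0 Z=0
after  5: R0=0x07 R1=0x51 R2=0x85 R3=0x51 R4=0x8f R5=0x7a  N=1 Z=0
after  6: R0=0x07 R1=0x51 R2=0x85 R3=0x51 R4=0x34 R5=0x7a  N=0 Z=0
after  7: R0=0x07 R1=0x51 R2=0x85 R3=0x7e R4=0x34 R5=0x7a  N=0 Z=0
-- IRQ taken; context saved, return-PC = 8 --

K = 7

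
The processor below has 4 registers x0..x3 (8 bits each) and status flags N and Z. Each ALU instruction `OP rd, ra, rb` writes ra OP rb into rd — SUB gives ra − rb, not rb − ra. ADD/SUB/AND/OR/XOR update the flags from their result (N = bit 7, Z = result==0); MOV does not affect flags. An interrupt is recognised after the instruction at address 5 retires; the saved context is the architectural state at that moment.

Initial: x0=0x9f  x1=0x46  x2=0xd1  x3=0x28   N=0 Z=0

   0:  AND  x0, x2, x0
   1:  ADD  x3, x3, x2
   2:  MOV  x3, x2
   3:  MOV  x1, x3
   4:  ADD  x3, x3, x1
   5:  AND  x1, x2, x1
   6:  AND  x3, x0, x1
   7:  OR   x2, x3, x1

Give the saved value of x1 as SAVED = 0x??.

SAVED = 0xd1

after  0: x0=0x91 x1=0x46 x2=0xd1 x3=0x28  N=1 Z=0
after  1: x0=0x91 x1=0x46 x2=0xd1 x3=0xf9  N=1 Z=0
after  2: x0=0x91 x1=0x46 x2=0xd1 x3=0xd1  N=1 Z=0
after  3: x0=0x91 x1=0xd1 x2=0xd1 x3=0xd1  N=1 Z=0
after  4: x0=0x91 x1=0xd1 x2=0xd1 x3=0xa2  N=1 Z=0
after  5: x0=0x91 x1=0xd1 x2=0xd1 x3=0xa2  N=1 Z=0
-- IRQ taken; context saved, return-PC = 6 --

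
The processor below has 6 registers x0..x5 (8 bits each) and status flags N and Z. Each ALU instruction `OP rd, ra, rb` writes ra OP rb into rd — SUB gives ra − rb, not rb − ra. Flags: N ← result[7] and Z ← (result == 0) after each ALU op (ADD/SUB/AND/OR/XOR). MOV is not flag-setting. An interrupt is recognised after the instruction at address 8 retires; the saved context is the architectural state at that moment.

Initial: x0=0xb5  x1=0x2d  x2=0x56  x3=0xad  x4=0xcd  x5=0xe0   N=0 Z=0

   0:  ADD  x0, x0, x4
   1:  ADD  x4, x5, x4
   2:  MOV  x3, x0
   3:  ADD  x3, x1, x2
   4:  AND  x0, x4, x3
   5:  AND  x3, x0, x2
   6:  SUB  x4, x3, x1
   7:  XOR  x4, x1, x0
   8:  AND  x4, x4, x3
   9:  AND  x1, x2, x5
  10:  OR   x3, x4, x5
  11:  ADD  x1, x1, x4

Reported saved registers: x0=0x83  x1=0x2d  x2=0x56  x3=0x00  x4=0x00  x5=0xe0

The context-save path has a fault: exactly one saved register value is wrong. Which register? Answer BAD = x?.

BAD = x0

after  0: x0=0x82 x1=0x2d x2=0x56 x3=0xad x4=0xcd x5=0xe0  N=1 Z=0
after  1: x0=0x82 x1=0x2d x2=0x56 x3=0xad x4=0xad x5=0xe0  N=1 Z=0
after  2: x0=0x82 x1=0x2d x2=0x56 x3=0x82 x4=0xad x5=0xe0  N=1 Z=0
after  3: x0=0x82 x1=0x2d x2=0x56 x3=0x83 x4=0xad x5=0xe0  N=1 Z=0
after  4: x0=0x81 x1=0x2d x2=0x56 x3=0x83 x4=0xad x5=0xe0  N=1 Z=0
after  5: x0=0x81 x1=0x2d x2=0x56 x3=0x00 x4=0xad x5=0xe0  N=0 Z=1
after  6: x0=0x81 x1=0x2d x2=0x56 x3=0x00 x4=0xd3 x5=0xe0  N=1 Z=0
after  7: x0=0x81 x1=0x2d x2=0x56 x3=0x00 x4=0xac x5=0xe0  N=1 Z=0
after  8: x0=0x81 x1=0x2d x2=0x56 x3=0x00 x4=0x00 x5=0xe0  N=0 Z=1
-- IRQ taken; context saved, return-PC = 9 --
mismatch: x0: reported 0x83 vs actual 0x81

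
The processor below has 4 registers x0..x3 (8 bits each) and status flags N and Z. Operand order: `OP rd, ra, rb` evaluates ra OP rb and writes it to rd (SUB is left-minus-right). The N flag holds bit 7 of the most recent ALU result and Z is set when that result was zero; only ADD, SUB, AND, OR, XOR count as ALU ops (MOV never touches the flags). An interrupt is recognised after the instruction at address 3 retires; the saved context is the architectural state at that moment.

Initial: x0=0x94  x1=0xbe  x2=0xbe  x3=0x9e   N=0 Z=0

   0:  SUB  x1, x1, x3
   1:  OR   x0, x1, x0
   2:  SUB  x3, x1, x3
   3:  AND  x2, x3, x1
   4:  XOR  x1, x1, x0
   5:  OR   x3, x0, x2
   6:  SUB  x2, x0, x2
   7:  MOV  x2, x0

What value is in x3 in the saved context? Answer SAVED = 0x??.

SAVED = 0x82

after  0: x0=0x94 x1=0x20 x2=0xbe x3=0x9e  N=0 Z=0
after  1: x0=0xb4 x1=0x20 x2=0xbe x3=0x9e  N=1 Z=0
after  2: x0=0xb4 x1=0x20 x2=0xbe x3=0x82  N=1 Z=0
after  3: x0=0xb4 x1=0x20 x2=0x00 x3=0x82  N=0 Z=1
-- IRQ taken; context saved, return-PC = 4 --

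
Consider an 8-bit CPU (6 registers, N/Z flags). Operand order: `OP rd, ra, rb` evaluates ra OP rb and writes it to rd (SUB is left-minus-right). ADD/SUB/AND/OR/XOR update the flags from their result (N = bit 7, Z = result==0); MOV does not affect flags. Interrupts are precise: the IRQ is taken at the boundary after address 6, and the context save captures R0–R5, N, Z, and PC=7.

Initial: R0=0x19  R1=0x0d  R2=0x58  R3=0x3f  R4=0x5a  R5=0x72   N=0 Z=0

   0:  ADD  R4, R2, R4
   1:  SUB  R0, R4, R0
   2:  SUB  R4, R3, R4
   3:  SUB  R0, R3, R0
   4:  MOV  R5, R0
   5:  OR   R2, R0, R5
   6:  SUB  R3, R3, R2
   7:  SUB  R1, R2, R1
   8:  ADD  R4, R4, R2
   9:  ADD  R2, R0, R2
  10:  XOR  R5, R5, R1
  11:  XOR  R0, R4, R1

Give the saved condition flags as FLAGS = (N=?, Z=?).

after  0: R0=0x19 R1=0x0d R2=0x58 R3=0x3f R4=0xb2 R5=0x72  N=1 Z=0
after  1: R0=0x99 R1=0x0d R2=0x58 R3=0x3f R4=0xb2 R5=0x72  N=1 Z=0
after  2: R0=0x99 R1=0x0d R2=0x58 R3=0x3f R4=0x8d R5=0x72  N=1 Z=0
after  3: R0=0xa6 R1=0x0d R2=0x58 R3=0x3f R4=0x8d R5=0x72  N=1 Z=0
after  4: R0=0xa6 R1=0x0d R2=0x58 R3=0x3f R4=0x8d R5=0xa6  N=1 Z=0
after  5: R0=0xa6 R1=0x0d R2=0xa6 R3=0x3f R4=0x8d R5=0xa6  N=1 Z=0
after  6: R0=0xa6 R1=0x0d R2=0xa6 R3=0x99 R4=0x8d R5=0xa6  N=1 Z=0
-- IRQ taken; context saved, return-PC = 7 --

FLAGS = (N=1, Z=0)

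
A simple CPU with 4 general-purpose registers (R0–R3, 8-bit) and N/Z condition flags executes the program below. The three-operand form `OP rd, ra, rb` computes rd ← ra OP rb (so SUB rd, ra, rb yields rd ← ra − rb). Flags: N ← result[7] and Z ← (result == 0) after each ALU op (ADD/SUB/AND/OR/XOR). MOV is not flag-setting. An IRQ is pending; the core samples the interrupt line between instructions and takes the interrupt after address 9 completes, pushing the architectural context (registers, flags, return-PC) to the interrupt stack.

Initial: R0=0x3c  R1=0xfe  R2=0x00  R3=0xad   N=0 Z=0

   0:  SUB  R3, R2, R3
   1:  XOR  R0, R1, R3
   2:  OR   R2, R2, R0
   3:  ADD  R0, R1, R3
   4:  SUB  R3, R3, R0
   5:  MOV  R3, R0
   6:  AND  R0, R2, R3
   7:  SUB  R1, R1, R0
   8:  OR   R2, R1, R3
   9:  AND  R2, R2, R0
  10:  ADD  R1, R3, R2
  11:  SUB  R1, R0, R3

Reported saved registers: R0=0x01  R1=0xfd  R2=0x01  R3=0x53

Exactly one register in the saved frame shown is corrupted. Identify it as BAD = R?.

after  0: R0=0x3c R1=0xfe R2=0x00 R3=0x53  N=0 Z=0
after  1: R0=0xad R1=0xfe R2=0x00 R3=0x53  N=1 Z=0
after  2: R0=0xad R1=0xfe R2=0xad R3=0x53  N=1 Z=0
after  3: R0=0x51 R1=0xfe R2=0xad R3=0x53  N=0 Z=0
after  4: R0=0x51 R1=0xfe R2=0xad R3=0x02  N=0 Z=0
after  5: R0=0x51 R1=0xfe R2=0xad R3=0x51  N=0 Z=0
after  6: R0=0x01 R1=0xfe R2=0xad R3=0x51  N=0 Z=0
after  7: R0=0x01 R1=0xfd R2=0xad R3=0x51  N=1 Z=0
after  8: R0=0x01 R1=0xfd R2=0xfd R3=0x51  N=1 Z=0
after  9: R0=0x01 R1=0xfd R2=0x01 R3=0x51  N=0 Z=0
-- IRQ taken; context saved, return-PC = 10 --
mismatch: R3: reported 0x53 vs actual 0x51

BAD = R3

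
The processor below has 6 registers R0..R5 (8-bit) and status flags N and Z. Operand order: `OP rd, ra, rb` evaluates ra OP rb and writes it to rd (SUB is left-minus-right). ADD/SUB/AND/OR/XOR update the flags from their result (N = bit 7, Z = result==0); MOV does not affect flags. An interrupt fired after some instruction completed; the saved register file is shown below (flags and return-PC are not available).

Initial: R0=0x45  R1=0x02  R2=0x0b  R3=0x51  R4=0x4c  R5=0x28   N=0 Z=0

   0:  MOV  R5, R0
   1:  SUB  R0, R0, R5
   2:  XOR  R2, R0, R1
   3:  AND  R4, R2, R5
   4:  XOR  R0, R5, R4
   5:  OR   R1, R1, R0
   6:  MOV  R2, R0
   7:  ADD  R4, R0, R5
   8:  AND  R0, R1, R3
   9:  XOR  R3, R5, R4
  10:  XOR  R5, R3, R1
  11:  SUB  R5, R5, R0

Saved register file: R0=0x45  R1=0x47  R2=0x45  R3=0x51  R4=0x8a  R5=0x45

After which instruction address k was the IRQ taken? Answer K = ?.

K = 7

after  0: R0=0x45 R1=0x02 R2=0x0b R3=0x51 R4=0x4c R5=0x45  N=0 Z=0
after  1: R0=0x00 R1=0x02 R2=0x0b R3=0x51 R4=0x4c R5=0x45  N=0 Z=1
after  2: R0=0x00 R1=0x02 R2=0x02 R3=0x51 R4=0x4c R5=0x45  N=0 Z=0
after  3: R0=0x00 R1=0x02 R2=0x02 R3=0x51 R4=0x00 R5=0x45  N=0 Z=1
after  4: R0=0x45 R1=0x02 R2=0x02 R3=0x51 R4=0x00 R5=0x45  N=0 Z=0
after  5: R0=0x45 R1=0x47 R2=0x02 R3=0x51 R4=0x00 R5=0x45  N=0 Z=0
after  6: R0=0x45 R1=0x47 R2=0x45 R3=0x51 R4=0x00 R5=0x45  N=0 Z=0
after  7: R0=0x45 R1=0x47 R2=0x45 R3=0x51 R4=0x8a R5=0x45  N=1 Z=0
-- IRQ taken; context saved, return-PC = 8 --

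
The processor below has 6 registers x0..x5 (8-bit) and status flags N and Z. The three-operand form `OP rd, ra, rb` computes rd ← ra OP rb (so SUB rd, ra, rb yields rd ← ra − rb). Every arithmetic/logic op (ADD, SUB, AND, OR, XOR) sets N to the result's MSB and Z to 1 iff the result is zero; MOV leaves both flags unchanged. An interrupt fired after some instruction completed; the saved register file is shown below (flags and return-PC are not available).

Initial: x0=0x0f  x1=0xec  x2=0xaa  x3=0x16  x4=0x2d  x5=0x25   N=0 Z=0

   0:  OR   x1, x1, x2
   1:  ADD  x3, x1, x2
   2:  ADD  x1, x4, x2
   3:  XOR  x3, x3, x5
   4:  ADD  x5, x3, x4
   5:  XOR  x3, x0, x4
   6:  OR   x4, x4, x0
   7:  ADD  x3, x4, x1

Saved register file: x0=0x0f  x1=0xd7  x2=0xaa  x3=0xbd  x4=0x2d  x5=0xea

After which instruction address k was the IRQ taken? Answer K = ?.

after  0: x0=0x0f x1=0xee x2=0xaa x3=0x16 x4=0x2d x5=0x25  N=1 Z=0
after  1: x0=0x0f x1=0xee x2=0xaa x3=0x98 x4=0x2d x5=0x25  N=1 Z=0
after  2: x0=0x0f x1=0xd7 x2=0xaa x3=0x98 x4=0x2d x5=0x25  N=1 Z=0
after  3: x0=0x0f x1=0xd7 x2=0xaa x3=0xbd x4=0x2d x5=0x25  N=1 Z=0
after  4: x0=0x0f x1=0xd7 x2=0xaa x3=0xbd x4=0x2d x5=0xea  N=1 Z=0
-- IRQ taken; context saved, return-PC = 5 --

K = 4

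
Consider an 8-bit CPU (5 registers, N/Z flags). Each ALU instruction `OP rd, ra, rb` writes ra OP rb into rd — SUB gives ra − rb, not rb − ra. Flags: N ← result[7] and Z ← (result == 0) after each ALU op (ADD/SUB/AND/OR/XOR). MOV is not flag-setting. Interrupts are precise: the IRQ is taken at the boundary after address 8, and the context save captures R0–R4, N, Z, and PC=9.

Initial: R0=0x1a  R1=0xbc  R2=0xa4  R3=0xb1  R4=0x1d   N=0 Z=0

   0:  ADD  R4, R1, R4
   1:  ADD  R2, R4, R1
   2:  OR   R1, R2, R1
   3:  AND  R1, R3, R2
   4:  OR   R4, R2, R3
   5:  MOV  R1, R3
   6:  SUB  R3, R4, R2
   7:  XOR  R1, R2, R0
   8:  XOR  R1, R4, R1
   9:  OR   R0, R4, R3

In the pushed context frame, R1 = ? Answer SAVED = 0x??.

after  0: R0=0x1a R1=0xbc R2=0xa4 R3=0xb1 R4=0xd9  N=1 Z=0
after  1: R0=0x1a R1=0xbc R2=0x95 R3=0xb1 R4=0xd9  N=1 Z=0
after  2: R0=0x1a R1=0xbd R2=0x95 R3=0xb1 R4=0xd9  N=1 Z=0
after  3: R0=0x1a R1=0x91 R2=0x95 R3=0xb1 R4=0xd9  N=1 Z=0
after  4: R0=0x1a R1=0x91 R2=0x95 R3=0xb1 R4=0xb5  N=1 Z=0
after  5: R0=0x1a R1=0xb1 R2=0x95 R3=0xb1 R4=0xb5  N=1 Z=0
after  6: R0=0x1a R1=0xb1 R2=0x95 R3=0x20 R4=0xb5  N=0 Z=0
after  7: R0=0x1a R1=0x8f R2=0x95 R3=0x20 R4=0xb5  N=1 Z=0
after  8: R0=0x1a R1=0x3a R2=0x95 R3=0x20 R4=0xb5  N=0 Z=0
-- IRQ taken; context saved, return-PC = 9 --

SAVED = 0x3a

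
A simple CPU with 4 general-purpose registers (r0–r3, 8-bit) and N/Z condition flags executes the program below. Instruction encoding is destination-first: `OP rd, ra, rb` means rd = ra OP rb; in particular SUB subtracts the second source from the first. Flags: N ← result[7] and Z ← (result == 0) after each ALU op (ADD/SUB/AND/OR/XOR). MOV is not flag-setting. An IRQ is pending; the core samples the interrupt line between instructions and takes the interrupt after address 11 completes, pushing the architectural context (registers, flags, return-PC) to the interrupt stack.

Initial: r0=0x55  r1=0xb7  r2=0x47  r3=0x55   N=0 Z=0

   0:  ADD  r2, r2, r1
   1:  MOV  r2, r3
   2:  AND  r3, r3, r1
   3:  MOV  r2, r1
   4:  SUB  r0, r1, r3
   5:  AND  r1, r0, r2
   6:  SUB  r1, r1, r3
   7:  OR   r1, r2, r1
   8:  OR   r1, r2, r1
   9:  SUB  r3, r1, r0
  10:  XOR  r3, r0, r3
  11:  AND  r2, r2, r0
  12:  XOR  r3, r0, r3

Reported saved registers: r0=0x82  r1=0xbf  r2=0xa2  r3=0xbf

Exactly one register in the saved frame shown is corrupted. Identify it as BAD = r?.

after  0: r0=0x55 r1=0xb7 r2=0xfe r3=0x55  N=1 Z=0
after  1: r0=0x55 r1=0xb7 r2=0x55 r3=0x55  N=1 Z=0
after  2: r0=0x55 r1=0xb7 r2=0x55 r3=0x15  N=0 Z=0
after  3: r0=0x55 r1=0xb7 r2=0xb7 r3=0x15  N=0 Z=0
after  4: r0=0xa2 r1=0xb7 r2=0xb7 r3=0x15  N=1 Z=0
after  5: r0=0xa2 r1=0xa2 r2=0xb7 r3=0x15  N=1 Z=0
after  6: r0=0xa2 r1=0x8d r2=0xb7 r3=0x15  N=1 Z=0
after  7: r0=0xa2 r1=0xbf r2=0xb7 r3=0x15  N=1 Z=0
after  8: r0=0xa2 r1=0xbf r2=0xb7 r3=0x15  N=1 Z=0
after  9: r0=0xa2 r1=0xbf r2=0xb7 r3=0x1d  N=0 Z=0
after 10: r0=0xa2 r1=0xbf r2=0xb7 r3=0xbf  N=1 Z=0
after 11: r0=0xa2 r1=0xbf r2=0xa2 r3=0xbf  N=1 Z=0
-- IRQ taken; context saved, return-PC = 12 --
mismatch: r0: reported 0x82 vs actual 0xa2

BAD = r0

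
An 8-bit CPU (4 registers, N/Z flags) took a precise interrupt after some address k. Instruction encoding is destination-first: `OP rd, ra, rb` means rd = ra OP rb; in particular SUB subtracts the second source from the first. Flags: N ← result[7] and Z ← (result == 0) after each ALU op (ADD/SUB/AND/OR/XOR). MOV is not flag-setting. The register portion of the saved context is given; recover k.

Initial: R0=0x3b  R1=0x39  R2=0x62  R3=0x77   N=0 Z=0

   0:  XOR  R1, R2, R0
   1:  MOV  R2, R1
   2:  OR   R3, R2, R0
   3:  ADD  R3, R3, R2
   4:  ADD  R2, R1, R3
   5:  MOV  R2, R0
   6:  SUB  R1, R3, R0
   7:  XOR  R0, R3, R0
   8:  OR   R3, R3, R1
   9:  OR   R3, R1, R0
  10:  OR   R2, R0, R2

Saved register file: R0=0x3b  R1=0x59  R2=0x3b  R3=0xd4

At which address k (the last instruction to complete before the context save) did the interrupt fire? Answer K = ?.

K = 5

after  0: R0=0x3b R1=0x59 R2=0x62 R3=0x77  N=0 Z=0
after  1: R0=0x3b R1=0x59 R2=0x59 R3=0x77  N=0 Z=0
after  2: R0=0x3b R1=0x59 R2=0x59 R3=0x7b  N=0 Z=0
after  3: R0=0x3b R1=0x59 R2=0x59 R3=0xd4  N=1 Z=0
after  4: R0=0x3b R1=0x59 R2=0x2d R3=0xd4  N=0 Z=0
after  5: R0=0x3b R1=0x59 R2=0x3b R3=0xd4  N=0 Z=0
-- IRQ taken; context saved, return-PC = 6 --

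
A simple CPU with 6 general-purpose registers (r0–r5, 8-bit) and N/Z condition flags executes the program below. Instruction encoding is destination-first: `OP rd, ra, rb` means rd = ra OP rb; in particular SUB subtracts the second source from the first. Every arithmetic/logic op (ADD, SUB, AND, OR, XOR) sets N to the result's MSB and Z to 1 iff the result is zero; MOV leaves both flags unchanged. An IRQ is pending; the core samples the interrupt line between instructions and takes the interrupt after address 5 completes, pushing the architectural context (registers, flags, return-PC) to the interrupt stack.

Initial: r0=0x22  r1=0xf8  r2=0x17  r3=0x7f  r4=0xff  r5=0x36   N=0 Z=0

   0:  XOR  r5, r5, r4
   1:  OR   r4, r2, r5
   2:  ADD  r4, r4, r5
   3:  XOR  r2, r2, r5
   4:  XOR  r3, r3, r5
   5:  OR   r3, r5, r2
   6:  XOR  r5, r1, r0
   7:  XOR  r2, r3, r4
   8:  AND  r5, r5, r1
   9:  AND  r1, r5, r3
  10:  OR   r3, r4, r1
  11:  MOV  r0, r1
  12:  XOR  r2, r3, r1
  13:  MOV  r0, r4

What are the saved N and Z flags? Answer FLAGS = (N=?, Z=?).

FLAGS = (N=1, Z=0)

after  0: r0=0x22 r1=0xf8 r2=0x17 r3=0x7f r4=0xff r5=0xc9  N=1 Z=0
after  1: r0=0x22 r1=0xf8 r2=0x17 r3=0x7f r4=0xdf r5=0xc9  N=1 Z=0
after  2: r0=0x22 r1=0xf8 r2=0x17 r3=0x7f r4=0xa8 r5=0xc9  N=1 Z=0
after  3: r0=0x22 r1=0xf8 r2=0xde r3=0x7f r4=0xa8 r5=0xc9  N=1 Z=0
after  4: r0=0x22 r1=0xf8 r2=0xde r3=0xb6 r4=0xa8 r5=0xc9  N=1 Z=0
after  5: r0=0x22 r1=0xf8 r2=0xde r3=0xdf r4=0xa8 r5=0xc9  N=1 Z=0
-- IRQ taken; context saved, return-PC = 6 --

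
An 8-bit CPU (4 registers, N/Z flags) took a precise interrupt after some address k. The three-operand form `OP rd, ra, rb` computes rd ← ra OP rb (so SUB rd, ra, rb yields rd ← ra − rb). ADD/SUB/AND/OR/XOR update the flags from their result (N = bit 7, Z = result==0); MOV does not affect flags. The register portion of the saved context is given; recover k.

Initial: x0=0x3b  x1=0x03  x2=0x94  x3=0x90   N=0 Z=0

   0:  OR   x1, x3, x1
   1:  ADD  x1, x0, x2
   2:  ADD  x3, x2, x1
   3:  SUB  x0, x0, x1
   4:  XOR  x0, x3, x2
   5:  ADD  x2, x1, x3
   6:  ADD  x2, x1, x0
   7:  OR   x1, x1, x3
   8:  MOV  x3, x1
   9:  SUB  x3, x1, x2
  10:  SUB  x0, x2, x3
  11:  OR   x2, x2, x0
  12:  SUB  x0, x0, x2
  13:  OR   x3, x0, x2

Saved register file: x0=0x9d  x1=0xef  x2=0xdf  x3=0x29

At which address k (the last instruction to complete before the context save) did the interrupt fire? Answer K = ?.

K = 11

after  0: x0=0x3b x1=0x93 x2=0x94 x3=0x90  N=1 Z=0
after  1: x0=0x3b x1=0xcf x2=0x94 x3=0x90  N=1 Z=0
after  2: x0=0x3b x1=0xcf x2=0x94 x3=0x63  N=0 Z=0
after  3: x0=0x6c x1=0xcf x2=0x94 x3=0x63  N=0 Z=0
after  4: x0=0xf7 x1=0xcf x2=0x94 x3=0x63  N=1 Z=0
after  5: x0=0xf7 x1=0xcf x2=0x32 x3=0x63  N=0 Z=0
after  6: x0=0xf7 x1=0xcf x2=0xc6 x3=0x63  N=1 Z=0
after  7: x0=0xf7 x1=0xef x2=0xc6 x3=0x63  N=1 Z=0
after  8: x0=0xf7 x1=0xef x2=0xc6 x3=0xef  N=1 Z=0
after  9: x0=0xf7 x1=0xef x2=0xc6 x3=0x29  N=0 Z=0
after 10: x0=0x9d x1=0xef x2=0xc6 x3=0x29  N=1 Z=0
after 11: x0=0x9d x1=0xef x2=0xdf x3=0x29  N=1 Z=0
-- IRQ taken; context saved, return-PC = 12 --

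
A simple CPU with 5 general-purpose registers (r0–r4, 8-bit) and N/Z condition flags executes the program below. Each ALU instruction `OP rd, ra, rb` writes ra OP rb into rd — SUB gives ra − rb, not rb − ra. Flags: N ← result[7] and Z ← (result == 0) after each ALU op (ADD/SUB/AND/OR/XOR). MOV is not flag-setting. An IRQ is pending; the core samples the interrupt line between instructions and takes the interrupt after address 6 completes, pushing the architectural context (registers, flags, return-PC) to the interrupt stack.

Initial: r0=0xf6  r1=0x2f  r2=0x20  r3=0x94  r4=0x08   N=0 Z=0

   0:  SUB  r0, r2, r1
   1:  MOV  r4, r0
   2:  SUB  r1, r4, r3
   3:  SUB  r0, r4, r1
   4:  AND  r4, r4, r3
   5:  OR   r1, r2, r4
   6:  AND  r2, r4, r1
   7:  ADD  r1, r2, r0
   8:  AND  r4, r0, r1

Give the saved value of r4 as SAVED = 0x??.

after  0: r0=0xf1 r1=0x2f r2=0x20 r3=0x94 r4=0x08  N=1 Z=0
after  1: r0=0xf1 r1=0x2f r2=0x20 r3=0x94 r4=0xf1  N=1 Z=0
after  2: r0=0xf1 r1=0x5d r2=0x20 r3=0x94 r4=0xf1  N=0 Z=0
after  3: r0=0x94 r1=0x5d r2=0x20 r3=0x94 r4=0xf1  N=1 Z=0
after  4: r0=0x94 r1=0x5d r2=0x20 r3=0x94 r4=0x90  N=1 Z=0
after  5: r0=0x94 r1=0xb0 r2=0x20 r3=0x94 r4=0x90  N=1 Z=0
after  6: r0=0x94 r1=0xb0 r2=0x90 r3=0x94 r4=0x90  N=1 Z=0
-- IRQ taken; context saved, return-PC = 7 --

SAVED = 0x90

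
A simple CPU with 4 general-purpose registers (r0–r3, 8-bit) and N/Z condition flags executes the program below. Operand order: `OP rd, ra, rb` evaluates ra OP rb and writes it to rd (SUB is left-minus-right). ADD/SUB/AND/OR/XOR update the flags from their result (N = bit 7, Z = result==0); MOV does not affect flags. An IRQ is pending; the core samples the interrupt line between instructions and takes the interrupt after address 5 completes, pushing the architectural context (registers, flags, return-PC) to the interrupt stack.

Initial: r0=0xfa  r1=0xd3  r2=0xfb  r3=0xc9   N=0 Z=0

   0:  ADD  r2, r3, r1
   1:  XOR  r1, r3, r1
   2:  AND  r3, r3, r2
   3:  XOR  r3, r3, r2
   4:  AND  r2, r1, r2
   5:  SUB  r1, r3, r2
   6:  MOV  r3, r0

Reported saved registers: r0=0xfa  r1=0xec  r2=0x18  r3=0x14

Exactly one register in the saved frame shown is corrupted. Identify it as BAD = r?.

BAD = r1

after  0: r0=0xfa r1=0xd3 r2=0x9c r3=0xc9  N=1 Z=0
after  1: r0=0xfa r1=0x1a r2=0x9c r3=0xc9  N=0 Z=0
after  2: r0=0xfa r1=0x1a r2=0x9c r3=0x88  N=1 Z=0
after  3: r0=0xfa r1=0x1a r2=0x9c r3=0x14  N=0 Z=0
after  4: r0=0xfa r1=0x1a r2=0x18 r3=0x14  N=0 Z=0
after  5: r0=0xfa r1=0xfc r2=0x18 r3=0x14  N=1 Z=0
-- IRQ taken; context saved, return-PC = 6 --
mismatch: r1: reported 0xec vs actual 0xfc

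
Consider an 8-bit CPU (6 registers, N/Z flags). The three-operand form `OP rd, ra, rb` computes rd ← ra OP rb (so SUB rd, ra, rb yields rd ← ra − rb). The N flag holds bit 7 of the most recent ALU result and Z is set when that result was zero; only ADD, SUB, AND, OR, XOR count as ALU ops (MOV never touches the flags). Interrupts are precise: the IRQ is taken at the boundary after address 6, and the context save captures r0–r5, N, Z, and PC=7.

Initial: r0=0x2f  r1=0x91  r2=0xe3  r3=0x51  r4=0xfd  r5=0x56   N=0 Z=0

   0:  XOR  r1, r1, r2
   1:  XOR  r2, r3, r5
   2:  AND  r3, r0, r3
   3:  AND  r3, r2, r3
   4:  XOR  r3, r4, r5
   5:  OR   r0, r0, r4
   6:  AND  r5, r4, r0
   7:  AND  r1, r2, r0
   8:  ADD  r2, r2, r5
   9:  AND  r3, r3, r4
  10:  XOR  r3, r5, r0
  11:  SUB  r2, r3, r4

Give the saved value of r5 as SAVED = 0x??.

SAVED = 0xfd

after  0: r0=0x2f r1=0x72 r2=0xe3 r3=0x51 r4=0xfd r5=0x56  N=0 Z=0
after  1: r0=0x2f r1=0x72 r2=0x07 r3=0x51 r4=0xfd r5=0x56  N=0 Z=0
after  2: r0=0x2f r1=0x72 r2=0x07 r3=0x01 r4=0xfd r5=0x56  N=0 Z=0
after  3: r0=0x2f r1=0x72 r2=0x07 r3=0x01 r4=0xfd r5=0x56  N=0 Z=0
after  4: r0=0x2f r1=0x72 r2=0x07 r3=0xab r4=0xfd r5=0x56  N=1 Z=0
after  5: r0=0xff r1=0x72 r2=0x07 r3=0xab r4=0xfd r5=0x56  N=1 Z=0
after  6: r0=0xff r1=0x72 r2=0x07 r3=0xab r4=0xfd r5=0xfd  N=1 Z=0
-- IRQ taken; context saved, return-PC = 7 --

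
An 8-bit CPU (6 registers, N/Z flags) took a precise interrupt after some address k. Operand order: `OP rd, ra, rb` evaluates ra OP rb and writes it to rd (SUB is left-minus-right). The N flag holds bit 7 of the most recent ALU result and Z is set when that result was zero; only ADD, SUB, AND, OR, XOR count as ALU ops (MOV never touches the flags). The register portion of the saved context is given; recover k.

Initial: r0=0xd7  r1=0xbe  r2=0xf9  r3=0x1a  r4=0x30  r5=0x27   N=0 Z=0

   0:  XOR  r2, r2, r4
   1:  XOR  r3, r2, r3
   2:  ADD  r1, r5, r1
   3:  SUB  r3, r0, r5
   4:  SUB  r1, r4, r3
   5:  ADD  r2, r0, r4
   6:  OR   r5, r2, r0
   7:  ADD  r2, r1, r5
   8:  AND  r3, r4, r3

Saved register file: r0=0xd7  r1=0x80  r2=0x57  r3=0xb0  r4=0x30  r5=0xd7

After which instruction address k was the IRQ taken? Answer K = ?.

K = 7

after  0: r0=0xd7 r1=0xbe r2=0xc9 r3=0x1a r4=0x30 r5=0x27  N=1 Z=0
after  1: r0=0xd7 r1=0xbe r2=0xc9 r3=0xd3 r4=0x30 r5=0x27  N=1 Z=0
after  2: r0=0xd7 r1=0xe5 r2=0xc9 r3=0xd3 r4=0x30 r5=0x27  N=1 Z=0
after  3: r0=0xd7 r1=0xe5 r2=0xc9 r3=0xb0 r4=0x30 r5=0x27  N=1 Z=0
after  4: r0=0xd7 r1=0x80 r2=0xc9 r3=0xb0 r4=0x30 r5=0x27  N=1 Z=0
after  5: r0=0xd7 r1=0x80 r2=0x07 r3=0xb0 r4=0x30 r5=0x27  N=0 Z=0
after  6: r0=0xd7 r1=0x80 r2=0x07 r3=0xb0 r4=0x30 r5=0xd7  N=1 Z=0
after  7: r0=0xd7 r1=0x80 r2=0x57 r3=0xb0 r4=0x30 r5=0xd7  N=0 Z=0
-- IRQ taken; context saved, return-PC = 8 --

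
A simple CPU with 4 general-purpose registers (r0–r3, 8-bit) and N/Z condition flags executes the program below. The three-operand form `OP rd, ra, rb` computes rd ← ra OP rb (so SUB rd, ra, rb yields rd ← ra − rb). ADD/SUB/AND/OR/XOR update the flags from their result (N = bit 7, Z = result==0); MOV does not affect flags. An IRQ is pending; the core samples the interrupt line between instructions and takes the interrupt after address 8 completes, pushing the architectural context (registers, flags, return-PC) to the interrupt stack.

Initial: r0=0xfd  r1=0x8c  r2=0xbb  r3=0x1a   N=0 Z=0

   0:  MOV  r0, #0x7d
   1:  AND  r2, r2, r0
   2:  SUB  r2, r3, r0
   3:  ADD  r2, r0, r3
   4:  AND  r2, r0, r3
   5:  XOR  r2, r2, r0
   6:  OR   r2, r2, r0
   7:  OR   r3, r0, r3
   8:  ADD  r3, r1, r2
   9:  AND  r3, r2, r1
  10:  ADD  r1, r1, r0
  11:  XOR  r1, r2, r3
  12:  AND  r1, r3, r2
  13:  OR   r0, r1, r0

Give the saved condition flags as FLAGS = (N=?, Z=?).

FLAGS = (N=0, Z=0)

after  0: r0=0x7d r1=0x8c r2=0xbb r3=0x1a  N=0 Z=0
after  1: r0=0x7d r1=0x8c r2=0x39 r3=0x1a  N=0 Z=0
after  2: r0=0x7d r1=0x8c r2=0x9d r3=0x1a  N=1 Z=0
after  3: r0=0x7d r1=0x8c r2=0x97 r3=0x1a  N=1 Z=0
after  4: r0=0x7d r1=0x8c r2=0x18 r3=0x1a  N=0 Z=0
after  5: r0=0x7d r1=0x8c r2=0x65 r3=0x1a  N=0 Z=0
after  6: r0=0x7d r1=0x8c r2=0x7d r3=0x1a  N=0 Z=0
after  7: r0=0x7d r1=0x8c r2=0x7d r3=0x7f  N=0 Z=0
after  8: r0=0x7d r1=0x8c r2=0x7d r3=0x09  N=0 Z=0
-- IRQ taken; context saved, return-PC = 9 --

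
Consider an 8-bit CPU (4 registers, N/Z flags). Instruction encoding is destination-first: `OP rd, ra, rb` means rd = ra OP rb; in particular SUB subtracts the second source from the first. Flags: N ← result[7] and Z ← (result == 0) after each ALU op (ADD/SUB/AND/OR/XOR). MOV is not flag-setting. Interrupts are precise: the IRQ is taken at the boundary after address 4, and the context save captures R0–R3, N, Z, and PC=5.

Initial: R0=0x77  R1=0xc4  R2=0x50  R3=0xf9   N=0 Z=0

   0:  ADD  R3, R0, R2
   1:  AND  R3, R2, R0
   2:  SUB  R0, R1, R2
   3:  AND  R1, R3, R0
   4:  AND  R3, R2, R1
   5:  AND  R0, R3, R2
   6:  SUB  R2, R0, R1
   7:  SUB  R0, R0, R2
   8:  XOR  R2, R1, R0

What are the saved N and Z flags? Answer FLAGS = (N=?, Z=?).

FLAGS = (N=0, Z=0)

after  0: R0=0x77 R1=0xc4 R2=0x50 R3=0xc7  N=1 Z=0
after  1: R0=0x77 R1=0xc4 R2=0x50 R3=0x50  N=0 Z=0
after  2: R0=0x74 R1=0xc4 R2=0x50 R3=0x50  N=0 Z=0
after  3: R0=0x74 R1=0x50 R2=0x50 R3=0x50  N=0 Z=0
after  4: R0=0x74 R1=0x50 R2=0x50 R3=0x50  N=0 Z=0
-- IRQ taken; context saved, return-PC = 5 --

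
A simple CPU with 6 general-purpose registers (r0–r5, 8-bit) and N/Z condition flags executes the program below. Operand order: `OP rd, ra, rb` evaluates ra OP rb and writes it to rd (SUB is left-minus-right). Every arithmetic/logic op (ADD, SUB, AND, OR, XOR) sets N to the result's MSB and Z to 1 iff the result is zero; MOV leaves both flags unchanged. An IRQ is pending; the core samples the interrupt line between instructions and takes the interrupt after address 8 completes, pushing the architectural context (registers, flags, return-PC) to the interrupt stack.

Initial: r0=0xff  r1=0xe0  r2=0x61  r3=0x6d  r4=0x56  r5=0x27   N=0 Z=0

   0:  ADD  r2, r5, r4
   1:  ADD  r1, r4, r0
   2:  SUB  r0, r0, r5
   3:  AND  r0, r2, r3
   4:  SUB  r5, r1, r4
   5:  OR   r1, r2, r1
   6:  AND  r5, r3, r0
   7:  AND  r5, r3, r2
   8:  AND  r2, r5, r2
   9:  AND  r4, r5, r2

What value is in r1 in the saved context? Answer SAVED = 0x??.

after  0: r0=0xff r1=0xe0 r2=0x7d r3=0x6d r4=0x56 r5=0x27  N=0 Z=0
after  1: r0=0xff r1=0x55 r2=0x7d r3=0x6d r4=0x56 r5=0x27  N=0 Z=0
after  2: r0=0xd8 r1=0x55 r2=0x7d r3=0x6d r4=0x56 r5=0x27  N=1 Z=0
after  3: r0=0x6d r1=0x55 r2=0x7d r3=0x6d r4=0x56 r5=0x27  N=0 Z=0
after  4: r0=0x6d r1=0x55 r2=0x7d r3=0x6d r4=0x56 r5=0xff  N=1 Z=0
after  5: r0=0x6d r1=0x7d r2=0x7d r3=0x6d r4=0x56 r5=0xff  N=0 Z=0
after  6: r0=0x6d r1=0x7d r2=0x7d r3=0x6d r4=0x56 r5=0x6d  N=0 Z=0
after  7: r0=0x6d r1=0x7d r2=0x7d r3=0x6d r4=0x56 r5=0x6d  N=0 Z=0
after  8: r0=0x6d r1=0x7d r2=0x6d r3=0x6d r4=0x56 r5=0x6d  N=0 Z=0
-- IRQ taken; context saved, return-PC = 9 --

SAVED = 0x7d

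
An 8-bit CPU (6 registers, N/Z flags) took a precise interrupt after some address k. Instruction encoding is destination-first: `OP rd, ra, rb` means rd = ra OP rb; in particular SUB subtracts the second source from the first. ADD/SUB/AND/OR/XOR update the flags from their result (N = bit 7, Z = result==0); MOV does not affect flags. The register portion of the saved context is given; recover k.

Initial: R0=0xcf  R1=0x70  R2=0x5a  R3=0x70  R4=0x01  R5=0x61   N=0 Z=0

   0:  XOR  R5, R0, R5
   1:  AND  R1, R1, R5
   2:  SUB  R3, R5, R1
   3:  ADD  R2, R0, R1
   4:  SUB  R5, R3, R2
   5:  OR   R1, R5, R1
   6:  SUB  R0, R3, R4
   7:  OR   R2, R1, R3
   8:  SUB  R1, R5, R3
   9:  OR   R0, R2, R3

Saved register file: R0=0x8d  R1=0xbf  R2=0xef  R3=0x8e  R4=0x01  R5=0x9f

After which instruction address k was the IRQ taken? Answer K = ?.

after  0: R0=0xcf R1=0x70 R2=0x5a R3=0x70 R4=0x01 R5=0xae  N=1 Z=0
after  1: R0=0xcf R1=0x20 R2=0x5a R3=0x70 R4=0x01 R5=0xae  N=0 Z=0
after  2: R0=0xcf R1=0x20 R2=0x5a R3=0x8e R4=0x01 R5=0xae  N=1 Z=0
after  3: R0=0xcf R1=0x20 R2=0xef R3=0x8e R4=0x01 R5=0xae  N=1 Z=0
after  4: R0=0xcf R1=0x20 R2=0xef R3=0x8e R4=0x01 R5=0x9f  N=1 Z=0
after  5: R0=0xcf R1=0xbf R2=0xef R3=0x8e R4=0x01 R5=0x9f  N=1 Z=0
after  6: R0=0x8d R1=0xbf R2=0xef R3=0x8e R4=0x01 R5=0x9f  N=1 Z=0
-- IRQ taken; context saved, return-PC = 7 --

K = 6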